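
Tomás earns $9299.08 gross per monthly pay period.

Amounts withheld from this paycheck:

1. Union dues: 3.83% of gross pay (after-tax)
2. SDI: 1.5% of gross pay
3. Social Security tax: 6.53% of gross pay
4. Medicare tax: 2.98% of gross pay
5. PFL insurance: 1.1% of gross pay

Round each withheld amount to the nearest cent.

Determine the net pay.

Social Security tax: $9299.08 × 0.0653 = $607.23
PFL insurance: $9299.08 × 0.011 = $102.29
Medicare tax: $9299.08 × 0.0298 = $277.11
SDI: $9299.08 × 0.015 = $139.49
Union dues: $9299.08 × 0.0383 = $356.15
Total deductions = $607.23 + $102.29 + $277.11 + $139.49 + $356.15 = $1482.27
Net pay = $9299.08 − $1482.27 = $7816.81

$7816.81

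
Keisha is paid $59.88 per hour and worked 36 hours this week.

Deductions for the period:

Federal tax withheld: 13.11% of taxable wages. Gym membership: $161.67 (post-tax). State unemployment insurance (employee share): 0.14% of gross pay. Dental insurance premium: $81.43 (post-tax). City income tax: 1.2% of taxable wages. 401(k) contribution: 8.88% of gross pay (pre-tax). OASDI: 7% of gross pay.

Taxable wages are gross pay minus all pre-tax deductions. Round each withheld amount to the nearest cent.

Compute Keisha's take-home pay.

$1286.16

Gross pay: 36 × $59.88 = $2155.68
401(k) contribution: $2155.68 × 0.0888 = $191.42
Taxable wages = $2155.68 − $191.42 = $1964.26
City income tax: $1964.26 × 0.012 = $23.57
Federal tax withheld: $1964.26 × 0.1311 = $257.51
OASDI: $2155.68 × 0.07 = $150.90
State unemployment insurance (employee share): $2155.68 × 0.0014 = $3.02
Dental insurance premium: $81.43
Gym membership: $161.67
Total deductions = $191.42 + $23.57 + $257.51 + $150.90 + $3.02 + $81.43 + $161.67 = $869.52
Net pay = $2155.68 − $869.52 = $1286.16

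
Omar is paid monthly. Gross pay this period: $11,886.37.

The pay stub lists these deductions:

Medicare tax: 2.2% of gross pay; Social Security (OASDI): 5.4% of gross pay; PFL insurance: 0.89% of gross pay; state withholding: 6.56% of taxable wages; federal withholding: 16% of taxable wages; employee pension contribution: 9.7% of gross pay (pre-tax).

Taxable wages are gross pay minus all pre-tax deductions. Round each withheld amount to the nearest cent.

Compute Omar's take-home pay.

$7,302.79

Employee pension contribution: $11,886.37 × 0.097 = $1,152.98
Taxable wages = $11,886.37 − $1,152.98 = $10,733.39
State withholding: $10,733.39 × 0.0656 = $704.11
Federal withholding: $10,733.39 × 0.16 = $1,717.34
Medicare tax: $11,886.37 × 0.022 = $261.50
Social Security (OASDI): $11,886.37 × 0.054 = $641.86
PFL insurance: $11,886.37 × 0.0089 = $105.79
Total deductions = $1,152.98 + $704.11 + $1,717.34 + $261.50 + $641.86 + $105.79 = $4,583.58
Net pay = $11,886.37 − $4,583.58 = $7,302.79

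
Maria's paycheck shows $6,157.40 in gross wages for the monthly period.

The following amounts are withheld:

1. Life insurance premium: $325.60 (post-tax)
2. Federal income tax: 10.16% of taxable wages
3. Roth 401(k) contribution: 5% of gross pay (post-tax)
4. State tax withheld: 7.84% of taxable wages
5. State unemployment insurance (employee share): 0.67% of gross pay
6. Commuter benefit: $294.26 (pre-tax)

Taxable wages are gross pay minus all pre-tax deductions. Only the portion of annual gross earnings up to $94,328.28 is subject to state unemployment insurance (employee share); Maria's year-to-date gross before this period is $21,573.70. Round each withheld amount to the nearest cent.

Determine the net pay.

$4,133.05

Commuter benefit: $294.26
Taxable wages = $6,157.40 − $294.26 = $5,863.14
State tax withheld: $5,863.14 × 0.0784 = $459.67
Federal income tax: $5,863.14 × 0.1016 = $595.70
State unemployment insurance (employee share): cap not yet reached, full $6,157.40 is subject → $6,157.40 × 0.0067 = $41.25
Roth 401(k) contribution: $6,157.40 × 0.05 = $307.87
Life insurance premium: $325.60
Total deductions = $294.26 + $459.67 + $595.70 + $41.25 + $307.87 + $325.60 = $2,024.35
Net pay = $6,157.40 − $2,024.35 = $4,133.05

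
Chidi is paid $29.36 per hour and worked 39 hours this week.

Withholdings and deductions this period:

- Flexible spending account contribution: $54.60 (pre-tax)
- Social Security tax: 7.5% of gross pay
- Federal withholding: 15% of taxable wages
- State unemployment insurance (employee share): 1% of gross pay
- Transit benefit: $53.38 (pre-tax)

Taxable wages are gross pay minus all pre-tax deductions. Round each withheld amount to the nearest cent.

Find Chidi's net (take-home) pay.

$784.17

Gross pay: 39 × $29.36 = $1145.04
Flexible spending account contribution: $54.60
Transit benefit: $53.38
Pre-tax total = $54.60 + $53.38 = $107.98
Taxable wages = $1145.04 − $107.98 = $1037.06
Federal withholding: $1037.06 × 0.15 = $155.56
Social Security tax: $1145.04 × 0.075 = $85.88
State unemployment insurance (employee share): $1145.04 × 0.01 = $11.45
Total deductions = $54.60 + $53.38 + $155.56 + $85.88 + $11.45 = $360.87
Net pay = $1145.04 − $360.87 = $784.17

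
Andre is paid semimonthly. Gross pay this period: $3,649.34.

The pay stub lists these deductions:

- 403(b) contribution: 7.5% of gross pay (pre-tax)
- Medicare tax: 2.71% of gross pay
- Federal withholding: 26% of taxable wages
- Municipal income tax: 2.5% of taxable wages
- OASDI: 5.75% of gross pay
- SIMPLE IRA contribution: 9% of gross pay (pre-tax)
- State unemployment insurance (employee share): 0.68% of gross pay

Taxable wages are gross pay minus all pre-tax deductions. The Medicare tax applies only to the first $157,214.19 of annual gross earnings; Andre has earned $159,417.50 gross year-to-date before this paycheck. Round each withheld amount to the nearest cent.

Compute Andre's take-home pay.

$1,944.09

403(b) contribution: $3,649.34 × 0.075 = $273.70
SIMPLE IRA contribution: $3,649.34 × 0.09 = $328.44
Pre-tax total = $273.70 + $328.44 = $602.14
Taxable wages = $3,649.34 − $602.14 = $3,047.20
Federal withholding: $3,047.20 × 0.26 = $792.27
Municipal income tax: $3,047.20 × 0.025 = $76.18
OASDI: $3,649.34 × 0.0575 = $209.84
State unemployment insurance (employee share): $3,649.34 × 0.0068 = $24.82
Medicare tax: annual cap $157,214.19 already reached (YTD $159,417.50), so $0.00
Total deductions = $273.70 + $328.44 + $792.27 + $76.18 + $209.84 + $24.82 + $0.00 = $1,705.25
Net pay = $3,649.34 − $1,705.25 = $1,944.09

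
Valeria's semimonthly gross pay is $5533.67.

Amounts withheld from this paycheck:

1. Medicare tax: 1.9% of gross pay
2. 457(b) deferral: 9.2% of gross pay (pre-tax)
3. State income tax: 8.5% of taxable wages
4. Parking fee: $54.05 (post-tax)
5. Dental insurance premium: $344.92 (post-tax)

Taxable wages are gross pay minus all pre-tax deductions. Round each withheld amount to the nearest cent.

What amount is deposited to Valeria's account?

457(b) deferral: $5533.67 × 0.092 = $509.10
Taxable wages = $5533.67 − $509.10 = $5024.57
State income tax: $5024.57 × 0.085 = $427.09
Medicare tax: $5533.67 × 0.019 = $105.14
Dental insurance premium: $344.92
Parking fee: $54.05
Total deductions = $509.10 + $427.09 + $105.14 + $344.92 + $54.05 = $1440.30
Net pay = $5533.67 − $1440.30 = $4093.37

$4093.37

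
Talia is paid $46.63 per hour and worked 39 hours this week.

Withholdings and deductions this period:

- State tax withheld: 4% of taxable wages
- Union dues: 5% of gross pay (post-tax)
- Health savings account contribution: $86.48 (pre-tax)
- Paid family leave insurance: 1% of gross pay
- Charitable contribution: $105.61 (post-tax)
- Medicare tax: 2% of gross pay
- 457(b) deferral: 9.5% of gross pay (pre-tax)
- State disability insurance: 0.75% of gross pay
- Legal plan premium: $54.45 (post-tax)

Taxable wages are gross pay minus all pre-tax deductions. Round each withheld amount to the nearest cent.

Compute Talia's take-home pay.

Gross pay: 39 × $46.63 = $1818.57
Health savings account contribution: $86.48
457(b) deferral: $1818.57 × 0.095 = $172.76
Pre-tax total = $86.48 + $172.76 = $259.24
Taxable wages = $1818.57 − $259.24 = $1559.33
State tax withheld: $1559.33 × 0.04 = $62.37
Medicare tax: $1818.57 × 0.02 = $36.37
State disability insurance: $1818.57 × 0.0075 = $13.64
Paid family leave insurance: $1818.57 × 0.01 = $18.19
Charitable contribution: $105.61
Union dues: $1818.57 × 0.05 = $90.93
Legal plan premium: $54.45
Total deductions = $86.48 + $172.76 + $62.37 + $36.37 + $13.64 + $18.19 + $105.61 + $90.93 + $54.45 = $640.80
Net pay = $1818.57 − $640.80 = $1177.77

$1177.77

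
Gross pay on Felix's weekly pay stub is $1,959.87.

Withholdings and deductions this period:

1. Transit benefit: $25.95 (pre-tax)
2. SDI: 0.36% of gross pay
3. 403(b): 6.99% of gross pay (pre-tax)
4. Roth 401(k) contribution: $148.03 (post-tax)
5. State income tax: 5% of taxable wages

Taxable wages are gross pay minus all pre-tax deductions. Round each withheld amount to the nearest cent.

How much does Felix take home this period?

403(b): $1,959.87 × 0.0699 = $136.99
Transit benefit: $25.95
Pre-tax total = $136.99 + $25.95 = $162.94
Taxable wages = $1,959.87 − $162.94 = $1,796.93
State income tax: $1,796.93 × 0.05 = $89.85
SDI: $1,959.87 × 0.0036 = $7.06
Roth 401(k) contribution: $148.03
Total deductions = $136.99 + $25.95 + $89.85 + $7.06 + $148.03 = $407.88
Net pay = $1,959.87 − $407.88 = $1,551.99

$1,551.99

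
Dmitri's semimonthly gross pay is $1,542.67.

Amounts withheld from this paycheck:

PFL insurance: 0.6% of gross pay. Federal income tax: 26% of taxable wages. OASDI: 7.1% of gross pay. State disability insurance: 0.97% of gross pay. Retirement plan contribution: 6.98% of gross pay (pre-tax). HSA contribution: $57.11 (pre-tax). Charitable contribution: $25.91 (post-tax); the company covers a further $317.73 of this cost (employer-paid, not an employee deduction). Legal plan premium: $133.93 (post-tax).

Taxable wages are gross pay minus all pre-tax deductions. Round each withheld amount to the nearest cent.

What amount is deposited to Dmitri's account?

HSA contribution: $57.11
Retirement plan contribution: $1,542.67 × 0.0698 = $107.68
Pre-tax total = $57.11 + $107.68 = $164.79
Taxable wages = $1,542.67 − $164.79 = $1,377.88
Federal income tax: $1,377.88 × 0.26 = $358.25
OASDI: $1,542.67 × 0.071 = $109.53
PFL insurance: $1,542.67 × 0.006 = $9.26
State disability insurance: $1,542.67 × 0.0097 = $14.96
Charitable contribution: $25.91
Legal plan premium: $133.93
(Employer's $317.73 toward charitable contribution is not withheld from the employee.)
Total deductions = $57.11 + $107.68 + $358.25 + $109.53 + $9.26 + $14.96 + $25.91 + $133.93 = $816.63
Net pay = $1,542.67 − $816.63 = $726.04

$726.04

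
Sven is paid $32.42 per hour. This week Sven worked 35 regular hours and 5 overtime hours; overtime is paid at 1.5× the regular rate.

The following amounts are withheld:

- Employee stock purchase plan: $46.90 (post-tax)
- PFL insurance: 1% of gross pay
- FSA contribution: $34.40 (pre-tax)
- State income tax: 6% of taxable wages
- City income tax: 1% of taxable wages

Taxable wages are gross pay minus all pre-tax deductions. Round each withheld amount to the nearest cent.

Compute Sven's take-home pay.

$1188.73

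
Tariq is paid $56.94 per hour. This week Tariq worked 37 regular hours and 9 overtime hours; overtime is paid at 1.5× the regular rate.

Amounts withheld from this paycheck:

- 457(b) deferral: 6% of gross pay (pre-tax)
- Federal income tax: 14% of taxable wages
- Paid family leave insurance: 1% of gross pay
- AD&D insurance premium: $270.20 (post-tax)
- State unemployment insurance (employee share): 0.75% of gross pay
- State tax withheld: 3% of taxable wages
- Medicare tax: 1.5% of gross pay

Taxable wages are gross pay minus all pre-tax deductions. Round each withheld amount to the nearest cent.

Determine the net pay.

$1879.79

Regular pay: 37 × $56.94 = $2106.78
Overtime pay: 9 × $56.94 × 1.5 = $768.69
Gross pay = $2106.78 + $768.69 = $2875.47
457(b) deferral: $2875.47 × 0.06 = $172.53
Taxable wages = $2875.47 − $172.53 = $2702.94
State tax withheld: $2702.94 × 0.03 = $81.09
Federal income tax: $2702.94 × 0.14 = $378.41
State unemployment insurance (employee share): $2875.47 × 0.0075 = $21.57
Paid family leave insurance: $2875.47 × 0.01 = $28.75
Medicare tax: $2875.47 × 0.015 = $43.13
AD&D insurance premium: $270.20
Total deductions = $172.53 + $81.09 + $378.41 + $21.57 + $28.75 + $43.13 + $270.20 = $995.68
Net pay = $2875.47 − $995.68 = $1879.79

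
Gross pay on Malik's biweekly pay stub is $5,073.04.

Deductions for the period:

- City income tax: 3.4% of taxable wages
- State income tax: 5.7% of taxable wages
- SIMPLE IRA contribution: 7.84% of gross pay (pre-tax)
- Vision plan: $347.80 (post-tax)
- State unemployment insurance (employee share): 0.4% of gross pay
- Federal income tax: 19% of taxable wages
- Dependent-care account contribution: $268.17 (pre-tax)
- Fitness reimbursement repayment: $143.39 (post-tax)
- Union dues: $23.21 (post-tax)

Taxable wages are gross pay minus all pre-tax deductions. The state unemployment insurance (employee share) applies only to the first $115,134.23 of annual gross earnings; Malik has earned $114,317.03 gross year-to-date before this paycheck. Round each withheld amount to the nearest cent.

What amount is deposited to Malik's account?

SIMPLE IRA contribution: $5,073.04 × 0.0784 = $397.73
Dependent-care account contribution: $268.17
Pre-tax total = $397.73 + $268.17 = $665.90
Taxable wages = $5,073.04 − $665.90 = $4,407.14
Federal income tax: $4,407.14 × 0.19 = $837.36
City income tax: $4,407.14 × 0.034 = $149.84
State income tax: $4,407.14 × 0.057 = $251.21
State unemployment insurance (employee share): only $115,134.23 − $114,317.03 = $817.20 of this check is subject → $817.20 × 0.004 = $3.27
Vision plan: $347.80
Fitness reimbursement repayment: $143.39
Union dues: $23.21
Total deductions = $397.73 + $268.17 + $837.36 + $149.84 + $251.21 + $3.27 + $347.80 + $143.39 + $23.21 = $2,421.98
Net pay = $5,073.04 − $2,421.98 = $2,651.06

$2,651.06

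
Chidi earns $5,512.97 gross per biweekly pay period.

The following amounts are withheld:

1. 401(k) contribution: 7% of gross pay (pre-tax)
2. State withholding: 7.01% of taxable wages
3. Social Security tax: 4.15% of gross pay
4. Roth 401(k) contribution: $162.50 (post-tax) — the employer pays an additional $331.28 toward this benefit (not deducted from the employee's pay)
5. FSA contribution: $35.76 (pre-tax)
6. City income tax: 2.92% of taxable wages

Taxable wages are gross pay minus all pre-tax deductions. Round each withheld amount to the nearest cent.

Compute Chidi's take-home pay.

FSA contribution: $35.76
401(k) contribution: $5,512.97 × 0.07 = $385.91
Pre-tax total = $35.76 + $385.91 = $421.67
Taxable wages = $5,512.97 − $421.67 = $5,091.30
State withholding: $5,091.30 × 0.0701 = $356.90
City income tax: $5,091.30 × 0.0292 = $148.67
Social Security tax: $5,512.97 × 0.0415 = $228.79
Roth 401(k) contribution: $162.50
(Employer's $331.28 toward Roth 401(k) contribution is not withheld from the employee.)
Total deductions = $35.76 + $385.91 + $356.90 + $148.67 + $228.79 + $162.50 = $1,318.53
Net pay = $5,512.97 − $1,318.53 = $4,194.44

$4,194.44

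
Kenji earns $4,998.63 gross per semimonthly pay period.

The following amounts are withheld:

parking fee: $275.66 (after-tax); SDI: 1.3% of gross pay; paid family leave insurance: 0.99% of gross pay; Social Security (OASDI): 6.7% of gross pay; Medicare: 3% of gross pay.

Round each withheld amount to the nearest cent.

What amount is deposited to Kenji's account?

$4,123.63

Paid family leave insurance: $4,998.63 × 0.0099 = $49.49
SDI: $4,998.63 × 0.013 = $64.98
Social Security (OASDI): $4,998.63 × 0.067 = $334.91
Medicare: $4,998.63 × 0.03 = $149.96
Parking fee: $275.66
Total deductions = $49.49 + $64.98 + $334.91 + $149.96 + $275.66 = $875.00
Net pay = $4,998.63 − $875.00 = $4,123.63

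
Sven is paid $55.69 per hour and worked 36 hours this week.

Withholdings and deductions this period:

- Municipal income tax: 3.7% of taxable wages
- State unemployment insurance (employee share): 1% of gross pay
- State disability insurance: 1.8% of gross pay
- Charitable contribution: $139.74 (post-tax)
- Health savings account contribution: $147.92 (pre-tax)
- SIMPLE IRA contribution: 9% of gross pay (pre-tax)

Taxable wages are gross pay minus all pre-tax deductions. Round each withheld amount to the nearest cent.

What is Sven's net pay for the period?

$1418.57

Gross pay: 36 × $55.69 = $2004.84
Health savings account contribution: $147.92
SIMPLE IRA contribution: $2004.84 × 0.09 = $180.44
Pre-tax total = $147.92 + $180.44 = $328.36
Taxable wages = $2004.84 − $328.36 = $1676.48
Municipal income tax: $1676.48 × 0.037 = $62.03
State disability insurance: $2004.84 × 0.018 = $36.09
State unemployment insurance (employee share): $2004.84 × 0.01 = $20.05
Charitable contribution: $139.74
Total deductions = $147.92 + $180.44 + $62.03 + $36.09 + $20.05 + $139.74 = $586.27
Net pay = $2004.84 − $586.27 = $1418.57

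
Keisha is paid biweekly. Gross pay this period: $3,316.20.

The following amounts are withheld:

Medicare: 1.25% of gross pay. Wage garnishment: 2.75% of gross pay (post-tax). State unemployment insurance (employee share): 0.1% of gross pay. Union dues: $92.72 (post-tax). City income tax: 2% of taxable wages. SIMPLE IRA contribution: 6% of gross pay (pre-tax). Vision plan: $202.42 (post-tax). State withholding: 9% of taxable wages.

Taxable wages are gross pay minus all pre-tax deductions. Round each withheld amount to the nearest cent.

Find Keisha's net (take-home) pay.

SIMPLE IRA contribution: $3,316.20 × 0.06 = $198.97
Taxable wages = $3,316.20 − $198.97 = $3,117.23
State withholding: $3,117.23 × 0.09 = $280.55
City income tax: $3,117.23 × 0.02 = $62.34
Medicare: $3,316.20 × 0.0125 = $41.45
State unemployment insurance (employee share): $3,316.20 × 0.001 = $3.32
Vision plan: $202.42
Union dues: $92.72
Wage garnishment: $3,316.20 × 0.0275 = $91.20
Total deductions = $198.97 + $280.55 + $62.34 + $41.45 + $3.32 + $202.42 + $92.72 + $91.20 = $972.97
Net pay = $3,316.20 − $972.97 = $2,343.23

$2,343.23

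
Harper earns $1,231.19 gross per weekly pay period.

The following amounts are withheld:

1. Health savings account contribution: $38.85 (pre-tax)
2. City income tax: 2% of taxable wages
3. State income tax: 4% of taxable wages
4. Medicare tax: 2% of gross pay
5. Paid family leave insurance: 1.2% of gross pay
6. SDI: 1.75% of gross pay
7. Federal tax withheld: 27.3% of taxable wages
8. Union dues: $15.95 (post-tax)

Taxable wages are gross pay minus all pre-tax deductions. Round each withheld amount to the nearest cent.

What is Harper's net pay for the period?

Health savings account contribution: $38.85
Taxable wages = $1,231.19 − $38.85 = $1,192.34
State income tax: $1,192.34 × 0.04 = $47.69
City income tax: $1,192.34 × 0.02 = $23.85
Federal tax withheld: $1,192.34 × 0.273 = $325.51
Paid family leave insurance: $1,231.19 × 0.012 = $14.77
SDI: $1,231.19 × 0.0175 = $21.55
Medicare tax: $1,231.19 × 0.02 = $24.62
Union dues: $15.95
Total deductions = $38.85 + $47.69 + $23.85 + $325.51 + $14.77 + $21.55 + $24.62 + $15.95 = $512.79
Net pay = $1,231.19 − $512.79 = $718.40

$718.40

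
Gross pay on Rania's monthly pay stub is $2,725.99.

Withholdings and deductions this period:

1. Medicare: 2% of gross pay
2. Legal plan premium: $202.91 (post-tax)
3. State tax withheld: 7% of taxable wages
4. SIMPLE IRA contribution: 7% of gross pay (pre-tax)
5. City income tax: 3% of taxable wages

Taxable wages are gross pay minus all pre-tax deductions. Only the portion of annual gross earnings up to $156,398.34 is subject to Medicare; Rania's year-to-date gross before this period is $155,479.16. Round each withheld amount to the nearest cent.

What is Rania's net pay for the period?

SIMPLE IRA contribution: $2,725.99 × 0.07 = $190.82
Taxable wages = $2,725.99 − $190.82 = $2,535.17
State tax withheld: $2,535.17 × 0.07 = $177.46
City income tax: $2,535.17 × 0.03 = $76.06
Medicare: only $156,398.34 − $155,479.16 = $919.18 of this check is subject → $919.18 × 0.02 = $18.38
Legal plan premium: $202.91
Total deductions = $190.82 + $177.46 + $76.06 + $18.38 + $202.91 = $665.63
Net pay = $2,725.99 − $665.63 = $2,060.36

$2,060.36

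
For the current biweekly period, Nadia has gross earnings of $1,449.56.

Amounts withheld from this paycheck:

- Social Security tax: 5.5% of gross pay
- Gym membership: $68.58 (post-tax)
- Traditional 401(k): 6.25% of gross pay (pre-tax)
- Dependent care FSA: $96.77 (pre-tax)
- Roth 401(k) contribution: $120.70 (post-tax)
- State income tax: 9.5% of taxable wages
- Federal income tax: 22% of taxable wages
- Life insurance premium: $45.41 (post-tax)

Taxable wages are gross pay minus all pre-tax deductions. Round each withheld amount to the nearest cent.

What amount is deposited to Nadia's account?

Traditional 401(k): $1,449.56 × 0.0625 = $90.60
Dependent care FSA: $96.77
Pre-tax total = $90.60 + $96.77 = $187.37
Taxable wages = $1,449.56 − $187.37 = $1,262.19
Federal income tax: $1,262.19 × 0.22 = $277.68
State income tax: $1,262.19 × 0.095 = $119.91
Social Security tax: $1,449.56 × 0.055 = $79.73
Life insurance premium: $45.41
Gym membership: $68.58
Roth 401(k) contribution: $120.70
Total deductions = $90.60 + $96.77 + $277.68 + $119.91 + $79.73 + $45.41 + $68.58 + $120.70 = $899.38
Net pay = $1,449.56 − $899.38 = $550.18

$550.18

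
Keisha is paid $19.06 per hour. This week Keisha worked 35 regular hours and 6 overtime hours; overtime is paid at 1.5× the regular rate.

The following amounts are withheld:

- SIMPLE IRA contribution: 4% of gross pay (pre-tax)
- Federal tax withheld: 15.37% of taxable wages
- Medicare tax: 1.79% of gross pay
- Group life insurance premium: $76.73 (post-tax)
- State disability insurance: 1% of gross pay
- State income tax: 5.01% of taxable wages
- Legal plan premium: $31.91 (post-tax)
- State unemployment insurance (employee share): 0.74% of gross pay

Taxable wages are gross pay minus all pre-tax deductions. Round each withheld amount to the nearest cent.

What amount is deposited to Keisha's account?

$502.76

Regular pay: 35 × $19.06 = $667.10
Overtime pay: 6 × $19.06 × 1.5 = $171.54
Gross pay = $667.10 + $171.54 = $838.64
SIMPLE IRA contribution: $838.64 × 0.04 = $33.55
Taxable wages = $838.64 − $33.55 = $805.09
State income tax: $805.09 × 0.0501 = $40.34
Federal tax withheld: $805.09 × 0.1537 = $123.74
State disability insurance: $838.64 × 0.01 = $8.39
State unemployment insurance (employee share): $838.64 × 0.0074 = $6.21
Medicare tax: $838.64 × 0.0179 = $15.01
Group life insurance premium: $76.73
Legal plan premium: $31.91
Total deductions = $33.55 + $40.34 + $123.74 + $8.39 + $6.21 + $15.01 + $76.73 + $31.91 = $335.88
Net pay = $838.64 − $335.88 = $502.76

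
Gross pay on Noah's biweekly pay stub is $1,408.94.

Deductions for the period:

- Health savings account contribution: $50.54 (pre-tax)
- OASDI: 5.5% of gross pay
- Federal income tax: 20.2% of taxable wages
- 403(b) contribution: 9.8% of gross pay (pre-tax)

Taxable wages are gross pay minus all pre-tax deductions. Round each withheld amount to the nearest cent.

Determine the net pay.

Health savings account contribution: $50.54
403(b) contribution: $1,408.94 × 0.098 = $138.08
Pre-tax total = $50.54 + $138.08 = $188.62
Taxable wages = $1,408.94 − $188.62 = $1,220.32
Federal income tax: $1,220.32 × 0.202 = $246.50
OASDI: $1,408.94 × 0.055 = $77.49
Total deductions = $50.54 + $138.08 + $246.50 + $77.49 = $512.61
Net pay = $1,408.94 − $512.61 = $896.33

$896.33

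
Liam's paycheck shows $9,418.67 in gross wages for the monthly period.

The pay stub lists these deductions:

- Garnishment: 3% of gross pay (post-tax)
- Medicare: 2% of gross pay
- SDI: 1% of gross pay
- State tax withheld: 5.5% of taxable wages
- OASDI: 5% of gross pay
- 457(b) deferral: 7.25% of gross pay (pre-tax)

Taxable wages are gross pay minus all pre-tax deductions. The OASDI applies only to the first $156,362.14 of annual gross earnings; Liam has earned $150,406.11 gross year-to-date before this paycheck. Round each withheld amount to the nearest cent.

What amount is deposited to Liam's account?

457(b) deferral: $9,418.67 × 0.0725 = $682.85
Taxable wages = $9,418.67 − $682.85 = $8,735.82
State tax withheld: $8,735.82 × 0.055 = $480.47
OASDI: only $156,362.14 − $150,406.11 = $5,956.03 of this check is subject → $5,956.03 × 0.05 = $297.80
Medicare: $9,418.67 × 0.02 = $188.37
SDI: $9,418.67 × 0.01 = $94.19
Garnishment: $9,418.67 × 0.03 = $282.56
Total deductions = $682.85 + $480.47 + $297.80 + $188.37 + $94.19 + $282.56 = $2,026.24
Net pay = $9,418.67 − $2,026.24 = $7,392.43

$7,392.43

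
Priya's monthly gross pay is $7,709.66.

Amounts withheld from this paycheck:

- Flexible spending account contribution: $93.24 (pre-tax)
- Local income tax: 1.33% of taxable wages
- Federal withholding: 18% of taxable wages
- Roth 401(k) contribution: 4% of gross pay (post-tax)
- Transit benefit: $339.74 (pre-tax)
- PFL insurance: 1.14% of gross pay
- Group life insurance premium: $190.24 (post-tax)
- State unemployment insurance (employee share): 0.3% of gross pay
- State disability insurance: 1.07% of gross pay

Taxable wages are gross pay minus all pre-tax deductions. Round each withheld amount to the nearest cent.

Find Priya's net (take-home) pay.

$5,177.96

Transit benefit: $339.74
Flexible spending account contribution: $93.24
Pre-tax total = $339.74 + $93.24 = $432.98
Taxable wages = $7,709.66 − $432.98 = $7,276.68
Federal withholding: $7,276.68 × 0.18 = $1,309.80
Local income tax: $7,276.68 × 0.0133 = $96.78
State unemployment insurance (employee share): $7,709.66 × 0.003 = $23.13
State disability insurance: $7,709.66 × 0.0107 = $82.49
PFL insurance: $7,709.66 × 0.0114 = $87.89
Group life insurance premium: $190.24
Roth 401(k) contribution: $7,709.66 × 0.04 = $308.39
Total deductions = $339.74 + $93.24 + $1,309.80 + $96.78 + $23.13 + $82.49 + $87.89 + $190.24 + $308.39 = $2,531.70
Net pay = $7,709.66 − $2,531.70 = $5,177.96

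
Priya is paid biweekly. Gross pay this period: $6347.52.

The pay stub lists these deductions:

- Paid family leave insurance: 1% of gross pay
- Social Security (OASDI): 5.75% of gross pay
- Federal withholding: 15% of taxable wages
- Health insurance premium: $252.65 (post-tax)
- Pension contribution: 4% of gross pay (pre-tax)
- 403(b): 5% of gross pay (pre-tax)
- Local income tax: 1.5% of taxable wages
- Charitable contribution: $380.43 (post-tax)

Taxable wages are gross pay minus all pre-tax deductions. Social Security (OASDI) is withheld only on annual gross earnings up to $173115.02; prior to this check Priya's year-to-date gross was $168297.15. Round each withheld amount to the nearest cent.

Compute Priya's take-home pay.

$3849.57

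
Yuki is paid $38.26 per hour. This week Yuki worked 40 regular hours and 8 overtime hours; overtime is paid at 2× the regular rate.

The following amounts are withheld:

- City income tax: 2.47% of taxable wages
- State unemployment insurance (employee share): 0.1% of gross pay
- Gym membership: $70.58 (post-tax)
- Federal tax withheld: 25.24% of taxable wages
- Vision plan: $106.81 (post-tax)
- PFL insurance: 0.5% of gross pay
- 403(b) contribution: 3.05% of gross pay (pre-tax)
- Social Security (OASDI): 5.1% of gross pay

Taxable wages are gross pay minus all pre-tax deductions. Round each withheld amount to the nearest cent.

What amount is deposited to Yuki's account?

$1202.10

Regular pay: 40 × $38.26 = $1530.40
Overtime pay: 8 × $38.26 × 2 = $612.16
Gross pay = $1530.40 + $612.16 = $2142.56
403(b) contribution: $2142.56 × 0.0305 = $65.35
Taxable wages = $2142.56 − $65.35 = $2077.21
Federal tax withheld: $2077.21 × 0.2524 = $524.29
City income tax: $2077.21 × 0.0247 = $51.31
Social Security (OASDI): $2142.56 × 0.051 = $109.27
State unemployment insurance (employee share): $2142.56 × 0.001 = $2.14
PFL insurance: $2142.56 × 0.005 = $10.71
Gym membership: $70.58
Vision plan: $106.81
Total deductions = $65.35 + $524.29 + $51.31 + $109.27 + $2.14 + $10.71 + $70.58 + $106.81 = $940.46
Net pay = $2142.56 − $940.46 = $1202.10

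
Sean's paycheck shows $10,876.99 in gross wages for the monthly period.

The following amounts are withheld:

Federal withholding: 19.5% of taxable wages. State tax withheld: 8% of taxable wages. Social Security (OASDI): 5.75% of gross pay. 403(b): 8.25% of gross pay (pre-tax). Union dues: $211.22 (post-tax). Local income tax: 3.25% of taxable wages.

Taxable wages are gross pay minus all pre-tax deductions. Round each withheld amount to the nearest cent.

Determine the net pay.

$6,074.25

403(b): $10,876.99 × 0.0825 = $897.35
Taxable wages = $10,876.99 − $897.35 = $9,979.64
Local income tax: $9,979.64 × 0.0325 = $324.34
Federal withholding: $9,979.64 × 0.195 = $1,946.03
State tax withheld: $9,979.64 × 0.08 = $798.37
Social Security (OASDI): $10,876.99 × 0.0575 = $625.43
Union dues: $211.22
Total deductions = $897.35 + $324.34 + $1,946.03 + $798.37 + $625.43 + $211.22 = $4,802.74
Net pay = $10,876.99 − $4,802.74 = $6,074.25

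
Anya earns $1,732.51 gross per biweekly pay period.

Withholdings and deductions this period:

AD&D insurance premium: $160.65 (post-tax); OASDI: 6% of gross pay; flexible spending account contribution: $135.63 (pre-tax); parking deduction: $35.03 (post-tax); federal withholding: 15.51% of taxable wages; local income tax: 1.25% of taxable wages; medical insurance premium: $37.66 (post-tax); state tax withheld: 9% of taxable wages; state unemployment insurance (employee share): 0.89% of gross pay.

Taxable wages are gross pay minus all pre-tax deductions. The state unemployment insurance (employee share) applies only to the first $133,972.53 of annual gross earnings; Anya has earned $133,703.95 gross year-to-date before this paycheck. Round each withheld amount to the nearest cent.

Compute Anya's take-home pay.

$845.84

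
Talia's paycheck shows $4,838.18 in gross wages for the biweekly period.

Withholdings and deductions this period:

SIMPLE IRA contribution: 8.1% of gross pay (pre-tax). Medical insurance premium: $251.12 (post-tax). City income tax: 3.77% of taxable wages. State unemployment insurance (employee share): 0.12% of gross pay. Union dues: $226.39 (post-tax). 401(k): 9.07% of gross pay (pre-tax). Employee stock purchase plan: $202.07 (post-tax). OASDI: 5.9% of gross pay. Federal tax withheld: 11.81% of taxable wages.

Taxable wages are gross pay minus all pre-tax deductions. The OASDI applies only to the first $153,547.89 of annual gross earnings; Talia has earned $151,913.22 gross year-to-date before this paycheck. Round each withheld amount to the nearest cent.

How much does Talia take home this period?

$2,601.27

401(k): $4,838.18 × 0.0907 = $438.82
SIMPLE IRA contribution: $4,838.18 × 0.081 = $391.89
Pre-tax total = $438.82 + $391.89 = $830.71
Taxable wages = $4,838.18 − $830.71 = $4,007.47
City income tax: $4,007.47 × 0.0377 = $151.08
Federal tax withheld: $4,007.47 × 0.1181 = $473.28
State unemployment insurance (employee share): $4,838.18 × 0.0012 = $5.81
OASDI: only $153,547.89 − $151,913.22 = $1,634.67 of this check is subject → $1,634.67 × 0.059 = $96.45
Medical insurance premium: $251.12
Employee stock purchase plan: $202.07
Union dues: $226.39
Total deductions = $438.82 + $391.89 + $151.08 + $473.28 + $5.81 + $96.45 + $251.12 + $202.07 + $226.39 = $2,236.91
Net pay = $4,838.18 − $2,236.91 = $2,601.27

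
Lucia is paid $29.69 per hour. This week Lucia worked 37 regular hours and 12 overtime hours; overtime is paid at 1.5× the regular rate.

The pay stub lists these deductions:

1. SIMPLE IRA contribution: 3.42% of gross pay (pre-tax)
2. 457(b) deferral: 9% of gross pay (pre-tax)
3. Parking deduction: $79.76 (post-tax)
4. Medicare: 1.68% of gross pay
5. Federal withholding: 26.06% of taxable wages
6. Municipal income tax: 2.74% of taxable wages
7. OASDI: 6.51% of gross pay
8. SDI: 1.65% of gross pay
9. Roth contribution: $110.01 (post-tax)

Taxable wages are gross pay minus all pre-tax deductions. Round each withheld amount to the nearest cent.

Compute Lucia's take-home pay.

$667.80

Regular pay: 37 × $29.69 = $1,098.53
Overtime pay: 12 × $29.69 × 1.5 = $534.42
Gross pay = $1,098.53 + $534.42 = $1,632.95
457(b) deferral: $1,632.95 × 0.09 = $146.97
SIMPLE IRA contribution: $1,632.95 × 0.0342 = $55.85
Pre-tax total = $146.97 + $55.85 = $202.82
Taxable wages = $1,632.95 − $202.82 = $1,430.13
Federal withholding: $1,430.13 × 0.2606 = $372.69
Municipal income tax: $1,430.13 × 0.0274 = $39.19
SDI: $1,632.95 × 0.0165 = $26.94
OASDI: $1,632.95 × 0.0651 = $106.31
Medicare: $1,632.95 × 0.0168 = $27.43
Roth contribution: $110.01
Parking deduction: $79.76
Total deductions = $146.97 + $55.85 + $372.69 + $39.19 + $26.94 + $106.31 + $27.43 + $110.01 + $79.76 = $965.15
Net pay = $1,632.95 − $965.15 = $667.80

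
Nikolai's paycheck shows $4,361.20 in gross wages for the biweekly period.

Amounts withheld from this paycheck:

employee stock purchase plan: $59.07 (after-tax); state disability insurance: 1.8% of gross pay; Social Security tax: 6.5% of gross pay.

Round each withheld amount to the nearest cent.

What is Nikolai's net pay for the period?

$3,940.15

Social Security tax: $4,361.20 × 0.065 = $283.48
State disability insurance: $4,361.20 × 0.018 = $78.50
Employee stock purchase plan: $59.07
Total deductions = $283.48 + $78.50 + $59.07 = $421.05
Net pay = $4,361.20 − $421.05 = $3,940.15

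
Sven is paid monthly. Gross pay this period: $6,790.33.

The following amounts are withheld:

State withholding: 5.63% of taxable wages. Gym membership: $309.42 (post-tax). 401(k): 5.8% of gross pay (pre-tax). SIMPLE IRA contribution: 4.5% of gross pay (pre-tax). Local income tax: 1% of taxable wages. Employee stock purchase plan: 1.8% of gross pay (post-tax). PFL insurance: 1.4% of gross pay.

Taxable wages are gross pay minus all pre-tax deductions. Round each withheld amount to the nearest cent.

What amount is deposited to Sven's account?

401(k): $6,790.33 × 0.058 = $393.84
SIMPLE IRA contribution: $6,790.33 × 0.045 = $305.56
Pre-tax total = $393.84 + $305.56 = $699.40
Taxable wages = $6,790.33 − $699.40 = $6,090.93
State withholding: $6,090.93 × 0.0563 = $342.92
Local income tax: $6,090.93 × 0.01 = $60.91
PFL insurance: $6,790.33 × 0.014 = $95.06
Gym membership: $309.42
Employee stock purchase plan: $6,790.33 × 0.018 = $122.23
Total deductions = $393.84 + $305.56 + $342.92 + $60.91 + $95.06 + $309.42 + $122.23 = $1,629.94
Net pay = $6,790.33 − $1,629.94 = $5,160.39

$5,160.39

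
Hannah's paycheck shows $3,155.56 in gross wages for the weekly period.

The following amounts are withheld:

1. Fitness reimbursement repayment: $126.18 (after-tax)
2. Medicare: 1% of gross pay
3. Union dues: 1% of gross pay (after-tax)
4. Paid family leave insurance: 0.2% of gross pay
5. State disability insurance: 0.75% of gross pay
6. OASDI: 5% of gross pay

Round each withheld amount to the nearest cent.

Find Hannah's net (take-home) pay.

$2,778.50

Medicare: $3,155.56 × 0.01 = $31.56
Paid family leave insurance: $3,155.56 × 0.002 = $6.31
OASDI: $3,155.56 × 0.05 = $157.78
State disability insurance: $3,155.56 × 0.0075 = $23.67
Union dues: $3,155.56 × 0.01 = $31.56
Fitness reimbursement repayment: $126.18
Total deductions = $31.56 + $6.31 + $157.78 + $23.67 + $31.56 + $126.18 = $377.06
Net pay = $3,155.56 − $377.06 = $2,778.50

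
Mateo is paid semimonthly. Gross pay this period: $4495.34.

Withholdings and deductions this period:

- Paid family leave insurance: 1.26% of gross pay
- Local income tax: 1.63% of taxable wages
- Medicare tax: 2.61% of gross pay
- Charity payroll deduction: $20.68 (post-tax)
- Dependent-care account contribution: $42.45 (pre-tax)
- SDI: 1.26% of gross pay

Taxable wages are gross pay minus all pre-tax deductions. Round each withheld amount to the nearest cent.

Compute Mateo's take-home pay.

Dependent-care account contribution: $42.45
Taxable wages = $4495.34 − $42.45 = $4452.89
Local income tax: $4452.89 × 0.0163 = $72.58
SDI: $4495.34 × 0.0126 = $56.64
Medicare tax: $4495.34 × 0.0261 = $117.33
Paid family leave insurance: $4495.34 × 0.0126 = $56.64
Charity payroll deduction: $20.68
Total deductions = $42.45 + $72.58 + $56.64 + $117.33 + $56.64 + $20.68 = $366.32
Net pay = $4495.34 − $366.32 = $4129.02

$4129.02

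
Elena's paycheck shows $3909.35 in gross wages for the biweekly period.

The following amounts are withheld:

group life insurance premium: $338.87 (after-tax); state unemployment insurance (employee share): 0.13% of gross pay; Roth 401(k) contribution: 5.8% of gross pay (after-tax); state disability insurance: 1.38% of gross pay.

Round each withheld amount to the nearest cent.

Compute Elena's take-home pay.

State disability insurance: $3909.35 × 0.0138 = $53.95
State unemployment insurance (employee share): $3909.35 × 0.0013 = $5.08
Group life insurance premium: $338.87
Roth 401(k) contribution: $3909.35 × 0.058 = $226.74
Total deductions = $53.95 + $5.08 + $338.87 + $226.74 = $624.64
Net pay = $3909.35 − $624.64 = $3284.71

$3284.71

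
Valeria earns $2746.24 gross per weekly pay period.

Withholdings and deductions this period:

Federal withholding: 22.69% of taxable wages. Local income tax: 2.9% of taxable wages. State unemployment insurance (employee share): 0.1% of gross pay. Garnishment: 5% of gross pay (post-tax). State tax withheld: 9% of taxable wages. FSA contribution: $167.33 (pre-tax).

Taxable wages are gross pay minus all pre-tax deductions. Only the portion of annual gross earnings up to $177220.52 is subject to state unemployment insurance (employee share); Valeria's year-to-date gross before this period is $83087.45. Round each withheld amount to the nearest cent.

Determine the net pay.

$1546.81

FSA contribution: $167.33
Taxable wages = $2746.24 − $167.33 = $2578.91
State tax withheld: $2578.91 × 0.09 = $232.10
Federal withholding: $2578.91 × 0.2269 = $585.15
Local income tax: $2578.91 × 0.029 = $74.79
State unemployment insurance (employee share): cap not yet reached, full $2746.24 is subject → $2746.24 × 0.001 = $2.75
Garnishment: $2746.24 × 0.05 = $137.31
Total deductions = $167.33 + $232.10 + $585.15 + $74.79 + $2.75 + $137.31 = $1199.43
Net pay = $2746.24 − $1199.43 = $1546.81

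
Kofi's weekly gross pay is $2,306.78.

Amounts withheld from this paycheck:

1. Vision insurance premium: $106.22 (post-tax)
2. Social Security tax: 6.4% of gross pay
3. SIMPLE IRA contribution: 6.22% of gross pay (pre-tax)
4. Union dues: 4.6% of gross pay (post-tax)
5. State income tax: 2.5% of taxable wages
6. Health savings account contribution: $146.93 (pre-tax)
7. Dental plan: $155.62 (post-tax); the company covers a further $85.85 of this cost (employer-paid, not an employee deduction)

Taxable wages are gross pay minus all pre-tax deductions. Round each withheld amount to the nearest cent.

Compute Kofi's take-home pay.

$1,450.38

SIMPLE IRA contribution: $2,306.78 × 0.0622 = $143.48
Health savings account contribution: $146.93
Pre-tax total = $143.48 + $146.93 = $290.41
Taxable wages = $2,306.78 − $290.41 = $2,016.37
State income tax: $2,016.37 × 0.025 = $50.41
Social Security tax: $2,306.78 × 0.064 = $147.63
Vision insurance premium: $106.22
Dental plan: $155.62
Union dues: $2,306.78 × 0.046 = $106.11
(Employer's $85.85 toward dental plan is not withheld from the employee.)
Total deductions = $143.48 + $146.93 + $50.41 + $147.63 + $106.22 + $155.62 + $106.11 = $856.40
Net pay = $2,306.78 − $856.40 = $1,450.38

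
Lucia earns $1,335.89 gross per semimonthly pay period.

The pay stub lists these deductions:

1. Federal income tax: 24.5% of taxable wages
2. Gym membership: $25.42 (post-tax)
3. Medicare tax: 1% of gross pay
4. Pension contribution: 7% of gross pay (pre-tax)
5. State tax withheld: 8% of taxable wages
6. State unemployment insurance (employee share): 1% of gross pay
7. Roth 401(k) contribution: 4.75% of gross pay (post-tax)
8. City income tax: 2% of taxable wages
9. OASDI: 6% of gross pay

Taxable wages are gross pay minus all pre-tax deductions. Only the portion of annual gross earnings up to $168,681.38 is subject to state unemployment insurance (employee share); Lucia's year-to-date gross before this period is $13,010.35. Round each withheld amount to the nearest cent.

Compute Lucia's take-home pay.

Pension contribution: $1,335.89 × 0.07 = $93.51
Taxable wages = $1,335.89 − $93.51 = $1,242.38
City income tax: $1,242.38 × 0.02 = $24.85
State tax withheld: $1,242.38 × 0.08 = $99.39
Federal income tax: $1,242.38 × 0.245 = $304.38
OASDI: $1,335.89 × 0.06 = $80.15
Medicare tax: $1,335.89 × 0.01 = $13.36
State unemployment insurance (employee share): cap not yet reached, full $1,335.89 is subject → $1,335.89 × 0.01 = $13.36
Roth 401(k) contribution: $1,335.89 × 0.0475 = $63.45
Gym membership: $25.42
Total deductions = $93.51 + $24.85 + $99.39 + $304.38 + $80.15 + $13.36 + $13.36 + $63.45 + $25.42 = $717.87
Net pay = $1,335.89 − $717.87 = $618.02

$618.02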